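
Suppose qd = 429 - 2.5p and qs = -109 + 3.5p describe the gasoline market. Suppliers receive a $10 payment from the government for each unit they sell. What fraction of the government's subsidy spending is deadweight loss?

Pre-subsidy: 429 - 2.5p = -109 + 3.5p gives p* = 269/3, q* = 1229/6.
With the subsidy, sellers receive ps = pb + 10 for each unit, where pb is the price buyers pay.
Supply in terms of pb becomes qs = -109 + 3.5(pb + 10) = -74 + 3.5pb. Setting this equal to demand: 429 - 2.5pb = -74 + 3.5pb, so pb = 503/6.
Sellers receive ps = 503/6 + 10 = 563/6; q' = 429 − 2.5·(503/6) = 2633/12.
ΔCS = ½(1229/6 + 2633/12)(269/3 − 503/6) = 59395/48; ΔPS = ½(1229/6 + 2633/12)(563/6 − 269/3) = 42425/48.
Government spending = 10 × 2633/12 = 13165/6.
DWL = ½ × 10 × (2633/12 − 1229/6) = 875/12; fraction = (875/12) / (13165/6) = 175/5266.

DWL / government spending = 175/5266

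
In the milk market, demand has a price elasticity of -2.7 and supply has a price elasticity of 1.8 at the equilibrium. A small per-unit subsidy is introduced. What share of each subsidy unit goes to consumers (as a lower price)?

Consumer share = 0.4

For a small subsidy around the equilibrium, the benefit split depends on the relative slopes, which at a point are proportional to the elasticities.
Buyer share = εs/(εs + |εd|) = 1.8/(1.8 + 2.7) = 0.4; seller share = |εd|/(εs + |εd|) = 0.6.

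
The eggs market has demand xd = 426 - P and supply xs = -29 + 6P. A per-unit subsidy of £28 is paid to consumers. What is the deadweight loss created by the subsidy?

Deadweight loss = £336

Pre-subsidy: 426 - P = -29 + 6P gives P* = 65, x* = 361.
With the rebate, buyers effectively pay Pb = Ps − 28, where Ps is the price sellers receive.
Demand in terms of Ps becomes xd = 426 − 1(Ps − 28) = 454 - Ps. Setting this equal to supply: 454 - Ps = -29 + 6Ps, so Ps = 69.
Buyers pay Pb = 69 − 28 = 41; x' = -29 + 6·69 = 385.
The subsidy expands output by 385 − 361 = 24 past the efficient level; on those units the gap between marginal cost and willingness to pay runs from 0 up to 28.
DWL = ½ × 28 × 24 = 336.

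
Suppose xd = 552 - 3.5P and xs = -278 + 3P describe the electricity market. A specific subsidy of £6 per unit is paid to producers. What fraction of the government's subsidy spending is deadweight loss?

DWL / government spending = 63/1492

Pre-subsidy: 552 - 3.5P = -278 + 3P gives P* = 1660/13, x* = 1366/13.
With the subsidy, sellers receive Ps = Pb + 6 for each unit, where Pb is the price buyers pay.
Supply in terms of Pb becomes xs = -278 + 3(Pb + 6) = -260 + 3Pb. Setting this equal to demand: 552 - 3.5Pb = -260 + 3Pb, so Pb = 1624/13.
Sellers receive Ps = 1624/13 + 6 = 1702/13; x' = 552 − 3.5·(1624/13) = 1492/13.
ΔCS = ½(1366/13 + 1492/13)(1660/13 − 1624/13) = 51444/169; ΔPS = ½(1366/13 + 1492/13)(1702/13 − 1660/13) = 60018/169.
Government spending = 6 × 1492/13 = 8952/13.
DWL = ½ × 6 × (1492/13 − 1366/13) = 378/13; fraction = (378/13) / (8952/13) = 63/1492.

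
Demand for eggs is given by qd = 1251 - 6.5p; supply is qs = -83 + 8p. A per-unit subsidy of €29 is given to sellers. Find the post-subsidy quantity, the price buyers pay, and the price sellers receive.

q' = 757; buyers pay €76; sellers receive €105

Pre-subsidy: 1251 - 6.5p = -83 + 8p gives p* = 92, q* = 653.
With the subsidy, sellers receive ps = pb + 29 for each unit, where pb is the price buyers pay.
Supply in terms of pb becomes qs = -83 + 8(pb + 29) = 149 + 8pb. Setting this equal to demand: 1251 - 6.5pb = 149 + 8pb, so pb = 76.
Sellers receive ps = 76 + 29 = 105; q' = 1251 − 6.5·76 = 757.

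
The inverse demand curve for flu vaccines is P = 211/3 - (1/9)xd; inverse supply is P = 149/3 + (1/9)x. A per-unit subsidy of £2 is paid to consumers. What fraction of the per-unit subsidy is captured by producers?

Producer share = 0.5

Pre-subsidy: 211/3 - (1/9)x = 149/3 + (1/9)x gives x* = 93 and P* = 60.
With the rebate, buyers effectively pay Pb = Ps − 2, where Ps is the price sellers receive.
On the curves, Pb = 211/3 - (1/9)x and Ps = 149/3 + (1/9)x; the wedge Ps − Pb = 2 gives 149/3 + (1/9)x − (211/3 - (1/9)x) = 2, so x' = 102.
Then Pb = 211/3 − (1/9)·102 = 59 and Ps = 149/3 + (1/9)·102 = 61.
Buyers' price falls by P* − Pb = 60 − 59 = 1; sellers' price rises by Ps − P* = 61 − 60 = 1.
So producers capture 1/2 = 0.5 of each unit of subsidy.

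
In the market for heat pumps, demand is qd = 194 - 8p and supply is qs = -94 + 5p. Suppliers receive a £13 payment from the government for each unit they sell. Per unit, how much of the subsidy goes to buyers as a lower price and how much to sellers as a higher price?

Buyers gain £5 per unit; sellers gain £8 per unit

Pre-subsidy: 194 - 8p = -94 + 5p gives p* = 288/13, q* = 218/13.
With the subsidy, sellers receive ps = pb + 13 for each unit, where pb is the price buyers pay.
Supply in terms of pb becomes qs = -94 + 5(pb + 13) = -29 + 5pb. Setting this equal to demand: 194 - 8pb = -29 + 5pb, so pb = 223/13.
Sellers receive ps = 223/13 + 13 = 392/13; q' = 194 − 8·(223/13) = 738/13.
Buyers' price falls by p* − pb = 288/13 − 223/13 = 5; sellers' price rises by ps − p* = 392/13 − 288/13 = 8.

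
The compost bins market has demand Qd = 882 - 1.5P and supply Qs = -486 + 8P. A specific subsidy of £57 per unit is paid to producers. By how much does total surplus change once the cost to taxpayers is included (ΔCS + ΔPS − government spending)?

Net change in total surplus = -£2052

Pre-subsidy: 882 - 1.5P = -486 + 8P gives P* = 144, Q* = 666.
With the subsidy, sellers receive Ps = Pb + 57 for each unit, where Pb is the price buyers pay.
Supply in terms of Pb becomes Qs = -486 + 8(Pb + 57) = -30 + 8Pb. Setting this equal to demand: 882 - 1.5Pb = -30 + 8Pb, so Pb = 96.
Sellers receive Ps = 96 + 57 = 153; Q' = 882 − 1.5·96 = 738.
ΔCS = ½(666 + 738)(144 − 96) = 33696; ΔPS = ½(666 + 738)(153 − 144) = 6318.
Government spending = 57 × 738 = 42066.
Net change = 33696 + 6318 − 42066 = -2052. The loss equals the DWL triangle ½·57·72.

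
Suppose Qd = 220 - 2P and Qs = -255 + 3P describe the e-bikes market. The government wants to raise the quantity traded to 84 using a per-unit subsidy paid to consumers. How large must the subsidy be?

At Q = 84, invert demand for the buyer price: Pb = (220 − 84)/2 = 68; invert supply for the seller price: Ps = (84 − (-255))/3 = 113.
The subsidy must fill the gap: s = Ps − Pb = 113 − 68 = 45.

Required subsidy s = 45 per unit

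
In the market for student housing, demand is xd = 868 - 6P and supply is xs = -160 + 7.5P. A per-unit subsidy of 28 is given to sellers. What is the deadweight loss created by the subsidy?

Deadweight loss = 3920/3

Pre-subsidy: 868 - 6P = -160 + 7.5P gives P* = 2056/27, x* = 3700/9.
With the subsidy, sellers receive Ps = Pb + 28 for each unit, where Pb is the price buyers pay.
Supply in terms of Pb becomes xs = -160 + 7.5(Pb + 28) = 50 + 7.5Pb. Setting this equal to demand: 868 - 6Pb = 50 + 7.5Pb, so Pb = 1636/27.
Sellers receive Ps = 1636/27 + 28 = 2392/27; x' = 868 − 6·(1636/27) = 4540/9.
The subsidy expands output by 4540/9 − 3700/9 = 280/3 past the efficient level; on those units the gap between marginal cost and willingness to pay runs from 0 up to 28.
DWL = ½ × 28 × 280/3 = 3920/3.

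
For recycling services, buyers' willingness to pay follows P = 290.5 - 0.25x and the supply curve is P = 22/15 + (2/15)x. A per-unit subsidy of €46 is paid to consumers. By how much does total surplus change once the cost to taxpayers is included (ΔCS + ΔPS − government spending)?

Net change in total surplus = -€2760

Pre-subsidy: 290.5 - 0.25x = 22/15 + (2/15)x gives x* = 754 and P* = 102.
With the rebate, buyers effectively pay Pb = Ps − 46, where Ps is the price sellers receive.
On the curves, Pb = 290.5 - 0.25x and Ps = 22/15 + (2/15)x; the wedge Ps − Pb = 46 gives 22/15 + (2/15)x − (290.5 - 0.25x) = 46, so x' = 874.
Then Pb = 290.5 − 0.25·874 = 72 and Ps = 22/15 + (2/15)·874 = 118.
ΔCS = ½(754 + 874)(102 − 72) = 24420; ΔPS = ½(754 + 874)(118 − 102) = 13024.
Government spending = 46 × 874 = 40204.
Net change = 24420 + 13024 − 40204 = -2760. The loss equals the DWL triangle ½·46·120.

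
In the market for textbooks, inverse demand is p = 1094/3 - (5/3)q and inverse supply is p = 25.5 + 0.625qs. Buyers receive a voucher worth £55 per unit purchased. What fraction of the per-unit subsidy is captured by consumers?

Consumer share = 8/11

Pre-subsidy: 1094/3 - (5/3)q = 25.5 + 0.625q gives q* = 148 and p* = 118.
With the rebate, buyers effectively pay pb = ps − 55, where ps is the price sellers receive.
On the curves, pb = 1094/3 - (5/3)q and ps = 25.5 + 0.625q; the wedge ps − pb = 55 gives 25.5 + 0.625q − (1094/3 - (5/3)q) = 55, so q' = 172.
Then pb = 1094/3 − (5/3)·172 = 78 and ps = 25.5 + 0.625·172 = 133.
Buyers' price falls by p* − pb = 118 − 78 = 40; sellers' price rises by ps − p* = 133 − 118 = 15.
So consumers capture 40/55 = 8/11 of each unit of subsidy.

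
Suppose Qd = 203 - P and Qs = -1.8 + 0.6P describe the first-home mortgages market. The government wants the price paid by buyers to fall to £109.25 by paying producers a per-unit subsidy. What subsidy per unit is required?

At a buyer price of 109.25, quantity demanded is 203 − 1·109.25 = 93.75.
Sellers supply 93.75 only when they receive Ps with -1.8 + 0.6·Ps = 93.75, i.e. Ps = 159.25.
s = Ps − Pb = 159.25 − 109.25 = 50.

Required subsidy s = £50 per unit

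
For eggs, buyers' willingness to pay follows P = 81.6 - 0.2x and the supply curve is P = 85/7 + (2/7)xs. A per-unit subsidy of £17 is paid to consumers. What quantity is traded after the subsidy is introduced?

x' = 178

Pre-subsidy: 81.6 - 0.2x = 85/7 + (2/7)x gives x* = 143 and P* = 53.
With the rebate, buyers effectively pay Pb = Ps − 17, where Ps is the price sellers receive.
On the curves, Pb = 81.6 - 0.2x and Ps = 85/7 + (2/7)x; the wedge Ps − Pb = 17 gives 85/7 + (2/7)x − (81.6 - 0.2x) = 17, so x' = 178.
Then Pb = 81.6 − 0.2·178 = 46 and Ps = 85/7 + (2/7)·178 = 63.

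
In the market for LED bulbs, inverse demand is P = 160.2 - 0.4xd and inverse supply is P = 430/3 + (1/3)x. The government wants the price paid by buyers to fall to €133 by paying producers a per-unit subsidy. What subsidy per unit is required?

At a buyer price of 133, quantity demanded is 400.5 − 2.5·133 = 68.
Sellers supply 68 only when they receive Ps = 430/3 + (1/3)·68 = 166.
s = Ps − Pb = 166 − 133 = 33.

Required subsidy s = €33 per unit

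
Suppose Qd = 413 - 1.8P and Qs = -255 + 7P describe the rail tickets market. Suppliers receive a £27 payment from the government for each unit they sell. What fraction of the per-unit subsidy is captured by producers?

Pre-subsidy: 413 - 1.8P = -255 + 7P gives P* = 835/11, Q* = 3040/11.
With the subsidy, sellers receive Ps = Pb + 27 for each unit, where Pb is the price buyers pay.
Supply in terms of Pb becomes Qs = -255 + 7(Pb + 27) = -66 + 7Pb. Setting this equal to demand: 413 - 1.8Pb = -66 + 7Pb, so Pb = 2395/44.
Sellers receive Ps = 2395/44 + 27 = 3583/44; Q' = 413 − 1.8·(2395/44) = 13861/44.
Buyers' price falls by P* − Pb = 835/11 − 2395/44 = 945/44; sellers' price rises by Ps − P* = 3583/44 − 835/11 = 243/44.
So producers capture (243/44)/27 = 9/44 of each unit of subsidy.

Producer share = 9/44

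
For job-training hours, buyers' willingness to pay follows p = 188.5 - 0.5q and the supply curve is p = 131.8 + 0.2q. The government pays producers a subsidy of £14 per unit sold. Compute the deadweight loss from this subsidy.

Pre-subsidy: 188.5 - 0.5q = 131.8 + 0.2q gives q* = 81 and p* = 148.
With the subsidy, sellers receive ps = pb + 14 for each unit, where pb is the price buyers pay.
On the curves, pb = 188.5 - 0.5q and ps = 131.8 + 0.2q; the wedge ps − pb = 14 gives 131.8 + 0.2q − (188.5 - 0.5q) = 14, so q' = 101.
Then pb = 188.5 − 0.5·101 = 138 and ps = 131.8 + 0.2·101 = 152.
The subsidy expands output by 101 − 81 = 20 past the efficient level; on those units the gap between marginal cost and willingness to pay runs from 0 up to 14.
DWL = ½ × 14 × 20 = 140.

Deadweight loss = £140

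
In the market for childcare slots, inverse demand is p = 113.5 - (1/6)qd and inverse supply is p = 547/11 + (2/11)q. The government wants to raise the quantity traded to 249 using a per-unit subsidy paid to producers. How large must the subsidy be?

At q = 249, from the demand curve buyers pay pb = 113.5 − (1/6)·249 = 72; from the supply curve sellers need ps = 547/11 + (2/11)·249 = 95.
The subsidy must fill the gap: s = ps − pb = 95 − 72 = 23.

Required subsidy s = 23 per unit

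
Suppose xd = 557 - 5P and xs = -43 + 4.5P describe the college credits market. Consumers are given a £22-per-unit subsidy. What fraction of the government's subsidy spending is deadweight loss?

Pre-subsidy: 557 - 5P = -43 + 4.5P gives P* = 1200/19, x* = 4583/19.
With the rebate, buyers effectively pay Pb = Ps − 22, where Ps is the price sellers receive.
Demand in terms of Ps becomes xd = 557 − 5(Ps − 22) = 667 - 5Ps. Setting this equal to supply: 667 - 5Ps = -43 + 4.5Ps, so Ps = 1420/19.
Buyers pay Pb = 1420/19 − 22 = 1002/19; x' = -43 + 4.5·(1420/19) = 5573/19.
ΔCS = ½(4583/19 + 5573/19)(1200/19 − 1002/19) = 1005444/361; ΔPS = ½(4583/19 + 5573/19)(1420/19 − 1200/19) = 1117160/361.
Government spending = 22 × 5573/19 = 122606/19.
DWL = ½ × 22 × (5573/19 − 4583/19) = 10890/19; fraction = (10890/19) / (122606/19) = 495/5573.

DWL / government spending = 495/5573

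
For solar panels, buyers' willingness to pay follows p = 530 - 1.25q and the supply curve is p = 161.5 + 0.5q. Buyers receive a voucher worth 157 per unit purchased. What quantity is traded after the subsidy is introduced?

Pre-subsidy: 530 - 1.25q = 161.5 + 0.5q gives q* = 1474/7 and p* = 3735/14.
With the rebate, buyers effectively pay pb = ps − 157, where ps is the price sellers receive.
On the curves, pb = 530 - 1.25q and ps = 161.5 + 0.5q; the wedge ps − pb = 157 gives 161.5 + 0.5q − (530 - 1.25q) = 157, so q' = 2102/7.
Then pb = 530 − 1.25·(2102/7) = 2165/14 and ps = 161.5 + 0.5·(2102/7) = 4363/14.

q' = 2102/7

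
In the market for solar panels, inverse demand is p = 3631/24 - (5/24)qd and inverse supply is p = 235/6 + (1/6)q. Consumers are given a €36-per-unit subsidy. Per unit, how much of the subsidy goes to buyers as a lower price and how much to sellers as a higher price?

Pre-subsidy: 3631/24 - (5/24)q = 235/6 + (1/6)q gives q* = 299 and p* = 89.
With the rebate, buyers effectively pay pb = ps − 36, where ps is the price sellers receive.
On the curves, pb = 3631/24 - (5/24)q and ps = 235/6 + (1/6)q; the wedge ps − pb = 36 gives 235/6 + (1/6)q − (3631/24 - (5/24)q) = 36, so q' = 395.
Then pb = 3631/24 − (5/24)·395 = 69 and ps = 235/6 + (1/6)·395 = 105.
Buyers' price falls by p* − pb = 89 − 69 = 20; sellers' price rises by ps − p* = 105 − 89 = 16.

Buyers gain €20 per unit; sellers gain €16 per unit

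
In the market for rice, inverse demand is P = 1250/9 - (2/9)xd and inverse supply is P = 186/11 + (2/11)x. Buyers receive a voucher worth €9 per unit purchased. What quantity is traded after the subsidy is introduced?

Pre-subsidy: 1250/9 - (2/9)x = 186/11 + (2/11)x gives x* = 301.9 and P* = 71.8.
With the rebate, buyers effectively pay Pb = Ps − 9, where Ps is the price sellers receive.
On the curves, Pb = 1250/9 - (2/9)x and Ps = 186/11 + (2/11)x; the wedge Ps − Pb = 9 gives 186/11 + (2/11)x − (1250/9 - (2/9)x) = 9, so x' = 324.175.
Then Pb = 1250/9 − (2/9)·324.175 = 66.85 and Ps = 186/11 + (2/11)·324.175 = 75.85.

x' = 324.175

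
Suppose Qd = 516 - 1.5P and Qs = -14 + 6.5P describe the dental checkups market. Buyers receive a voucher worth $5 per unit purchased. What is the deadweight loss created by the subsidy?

Deadweight loss = $15.234375

Pre-subsidy: 516 - 1.5P = -14 + 6.5P gives P* = 66.25, Q* = 416.625.
With the rebate, buyers effectively pay Pb = Ps − 5, where Ps is the price sellers receive.
Demand in terms of Ps becomes Qd = 516 − 1.5(Ps − 5) = 523.5 - 1.5Ps. Setting this equal to supply: 523.5 - 1.5Ps = -14 + 6.5Ps, so Ps = 67.1875.
Buyers pay Pb = 67.1875 − 5 = 62.1875; Q' = -14 + 6.5·67.1875 = 422.71875.
The subsidy expands output by 422.71875 − 416.625 = 6.09375 past the efficient level; on those units the gap between marginal cost and willingness to pay runs from 0 up to 5.
DWL = ½ × 5 × 6.09375 = 15.234375.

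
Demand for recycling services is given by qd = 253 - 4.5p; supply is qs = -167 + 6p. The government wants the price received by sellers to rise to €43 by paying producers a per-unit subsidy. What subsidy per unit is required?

At a seller price of 43, quantity supplied is -167 + 6·43 = 91.
Buyers absorb 91 only when they pay pb with 253 − 4.5·pb = 91, i.e. pb = 36.
s = ps − pb = 43 − 36 = 7.

Required subsidy s = €7 per unit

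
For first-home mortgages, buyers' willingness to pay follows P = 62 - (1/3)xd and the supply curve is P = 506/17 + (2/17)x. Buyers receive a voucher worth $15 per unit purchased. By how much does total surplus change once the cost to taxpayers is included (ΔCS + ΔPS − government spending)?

Net change in total surplus = -11475/46

Pre-subsidy: 62 - (1/3)x = 506/17 + (2/17)x gives x* = 1644/23 and P* = 878/23.
With the rebate, buyers effectively pay Pb = Ps − 15, where Ps is the price sellers receive.
On the curves, Pb = 62 - (1/3)x and Ps = 506/17 + (2/17)x; the wedge Ps − Pb = 15 gives 506/17 + (2/17)x − (62 - (1/3)x) = 15, so x' = 2409/23.
Then Pb = 62 − (1/3)·(2409/23) = 623/23 and Ps = 506/17 + (2/17)·(2409/23) = 968/23.
ΔCS = ½(1644/23 + 2409/23)(878/23 − 623/23) = 1033515/1058; ΔPS = ½(1644/23 + 2409/23)(968/23 − 878/23) = 182385/529.
Government spending = 15 × 2409/23 = 36135/23.
Net change = 1033515/1058 + 182385/529 − 36135/23 = -11475/46. The loss equals the DWL triangle ½·15·765/23.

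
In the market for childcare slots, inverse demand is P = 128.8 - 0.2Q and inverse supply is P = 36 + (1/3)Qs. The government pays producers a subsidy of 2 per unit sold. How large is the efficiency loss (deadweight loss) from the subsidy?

Pre-subsidy: 128.8 - 0.2Q = 36 + (1/3)Q gives Q* = 174 and P* = 94.
With the subsidy, sellers receive Ps = Pb + 2 for each unit, where Pb is the price buyers pay.
On the curves, Pb = 128.8 - 0.2Q and Ps = 36 + (1/3)Q; the wedge Ps − Pb = 2 gives 36 + (1/3)Q − (128.8 - 0.2Q) = 2, so Q' = 177.75.
Then Pb = 128.8 − 0.2·177.75 = 93.25 and Ps = 36 + (1/3)·177.75 = 95.25.
The subsidy expands output by 177.75 − 174 = 3.75 past the efficient level; on those units the gap between marginal cost and willingness to pay runs from 0 up to 2.
DWL = ½ × 2 × 3.75 = 3.75.

Deadweight loss = 3.75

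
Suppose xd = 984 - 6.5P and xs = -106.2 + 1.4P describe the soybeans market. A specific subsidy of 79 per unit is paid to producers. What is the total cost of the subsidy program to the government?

Pre-subsidy: 984 - 6.5P = -106.2 + 1.4P gives P* = 138, x* = 87.
With the subsidy, sellers receive Ps = Pb + 79 for each unit, where Pb is the price buyers pay.
Supply in terms of Pb becomes xs = -106.2 + 1.4(Pb + 79) = 4.4 + 1.4Pb. Setting this equal to demand: 984 - 6.5Pb = 4.4 + 1.4Pb, so Pb = 124.
Sellers receive Ps = 124 + 79 = 203; x' = 984 − 6.5·124 = 178.
Government outlay = subsidy × quantity = 79 × 178 = 14062.

Government cost = 14062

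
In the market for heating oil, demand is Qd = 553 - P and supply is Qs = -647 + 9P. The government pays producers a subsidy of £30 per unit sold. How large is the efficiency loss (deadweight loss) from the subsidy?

Pre-subsidy: 553 - P = -647 + 9P gives P* = 120, Q* = 433.
With the subsidy, sellers receive Ps = Pb + 30 for each unit, where Pb is the price buyers pay.
Supply in terms of Pb becomes Qs = -647 + 9(Pb + 30) = -377 + 9Pb. Setting this equal to demand: 553 - Pb = -377 + 9Pb, so Pb = 93.
Sellers receive Ps = 93 + 30 = 123; Q' = 553 − 1·93 = 460.
The subsidy expands output by 460 − 433 = 27 past the efficient level; on those units the gap between marginal cost and willingness to pay runs from 0 up to 30.
DWL = ½ × 30 × 27 = 405.

Deadweight loss = £405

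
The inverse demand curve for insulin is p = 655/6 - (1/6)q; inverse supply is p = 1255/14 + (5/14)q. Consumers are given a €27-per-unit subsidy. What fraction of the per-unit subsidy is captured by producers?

Producer share = 15/22

Pre-subsidy: 655/6 - (1/6)q = 1255/14 + (5/14)q gives q* = 410/11 and p* = 2265/22.
With the rebate, buyers effectively pay pb = ps − 27, where ps is the price sellers receive.
On the curves, pb = 655/6 - (1/6)q and ps = 1255/14 + (5/14)q; the wedge ps − pb = 27 gives 1255/14 + (5/14)q − (655/6 - (1/6)q) = 27, so q' = 977/11.
Then pb = 655/6 − (1/6)·(977/11) = 1038/11 and ps = 1255/14 + (5/14)·(977/11) = 1335/11.
Buyers' price falls by p* − pb = 2265/22 − 1038/11 = 189/22; sellers' price rises by ps − p* = 1335/11 − 2265/22 = 405/22.
So producers capture (405/22)/27 = 15/22 of each unit of subsidy.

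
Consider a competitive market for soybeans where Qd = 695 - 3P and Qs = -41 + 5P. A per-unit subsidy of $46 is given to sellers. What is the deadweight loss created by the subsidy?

Deadweight loss = $1983.75

Pre-subsidy: 695 - 3P = -41 + 5P gives P* = 92, Q* = 419.
With the subsidy, sellers receive Ps = Pb + 46 for each unit, where Pb is the price buyers pay.
Supply in terms of Pb becomes Qs = -41 + 5(Pb + 46) = 189 + 5Pb. Setting this equal to demand: 695 - 3Pb = 189 + 5Pb, so Pb = 63.25.
Sellers receive Ps = 63.25 + 46 = 109.25; Q' = 695 − 3·63.25 = 505.25.
The subsidy expands output by 505.25 − 419 = 86.25 past the efficient level; on those units the gap between marginal cost and willingness to pay runs from 0 up to 46.
DWL = ½ × 46 × 86.25 = 1983.75.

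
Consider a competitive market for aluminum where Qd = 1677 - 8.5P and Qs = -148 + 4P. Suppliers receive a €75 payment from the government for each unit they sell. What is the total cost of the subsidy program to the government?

Pre-subsidy: 1677 - 8.5P = -148 + 4P gives P* = 146, Q* = 436.
With the subsidy, sellers receive Ps = Pb + 75 for each unit, where Pb is the price buyers pay.
Supply in terms of Pb becomes Qs = -148 + 4(Pb + 75) = 152 + 4Pb. Setting this equal to demand: 1677 - 8.5Pb = 152 + 4Pb, so Pb = 122.
Sellers receive Ps = 122 + 75 = 197; Q' = 1677 − 8.5·122 = 640.
Government outlay = subsidy × quantity = 75 × 640 = 48000.

Government cost = €48000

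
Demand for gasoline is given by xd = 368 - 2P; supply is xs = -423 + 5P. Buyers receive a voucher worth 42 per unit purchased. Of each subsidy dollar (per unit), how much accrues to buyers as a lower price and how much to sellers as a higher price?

Buyers gain 30 per unit; sellers gain 12 per unit

Pre-subsidy: 368 - 2P = -423 + 5P gives P* = 113, x* = 142.
With the rebate, buyers effectively pay Pb = Ps − 42, where Ps is the price sellers receive.
Demand in terms of Ps becomes xd = 368 − 2(Ps − 42) = 452 - 2Ps. Setting this equal to supply: 452 - 2Ps = -423 + 5Ps, so Ps = 125.
Buyers pay Pb = 125 − 42 = 83; x' = -423 + 5·125 = 202.
Buyers' price falls by P* − Pb = 113 − 83 = 30; sellers' price rises by Ps − P* = 125 − 113 = 12.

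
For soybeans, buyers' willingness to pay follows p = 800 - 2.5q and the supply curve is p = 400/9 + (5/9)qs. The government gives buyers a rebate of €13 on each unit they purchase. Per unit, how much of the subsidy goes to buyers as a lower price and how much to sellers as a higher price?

Pre-subsidy: 800 - 2.5q = 400/9 + (5/9)q gives q* = 2720/11 and p* = 2000/11.
With the rebate, buyers effectively pay pb = ps − 13, where ps is the price sellers receive.
On the curves, pb = 800 - 2.5q and ps = 400/9 + (5/9)q; the wedge ps − pb = 13 gives 400/9 + (5/9)q − (800 - 2.5q) = 13, so q' = 13834/55.
Then pb = 800 − 2.5·(13834/55) = 1883/11 and ps = 400/9 + (5/9)·(13834/55) = 2026/11.
Buyers' price falls by p* − pb = 2000/11 − 1883/11 = 117/11; sellers' price rises by ps − p* = 2026/11 − 2000/11 = 26/11.

Buyers gain 117/11 per unit; sellers gain 26/11 per unit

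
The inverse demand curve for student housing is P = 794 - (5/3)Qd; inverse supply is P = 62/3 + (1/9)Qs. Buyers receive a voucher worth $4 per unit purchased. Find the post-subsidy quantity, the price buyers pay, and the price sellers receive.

Q' = 437.25; buyers pay $65.25; sellers receive $69.25

Pre-subsidy: 794 - (5/3)Q = 62/3 + (1/9)Q gives Q* = 435 and P* = 69.
With the rebate, buyers effectively pay Pb = Ps − 4, where Ps is the price sellers receive.
On the curves, Pb = 794 - (5/3)Q and Ps = 62/3 + (1/9)Q; the wedge Ps − Pb = 4 gives 62/3 + (1/9)Q − (794 - (5/3)Q) = 4, so Q' = 437.25.
Then Pb = 794 − (5/3)·437.25 = 65.25 and Ps = 62/3 + (1/9)·437.25 = 69.25.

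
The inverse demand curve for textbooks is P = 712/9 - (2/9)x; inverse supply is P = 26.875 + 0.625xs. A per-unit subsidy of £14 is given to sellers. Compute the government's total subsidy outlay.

Government cost = 66766/61

Pre-subsidy: 712/9 - (2/9)x = 26.875 + 0.625x gives x* = 3761/61 and P* = 3990/61.
With the subsidy, sellers receive Ps = Pb + 14 for each unit, where Pb is the price buyers pay.
On the curves, Pb = 712/9 - (2/9)x and Ps = 26.875 + 0.625x; the wedge Ps − Pb = 14 gives 26.875 + 0.625x − (712/9 - (2/9)x) = 14, so x' = 4769/61.
Then Pb = 712/9 − (2/9)·(4769/61) = 3766/61 and Ps = 26.875 + 0.625·(4769/61) = 4620/61.
Government outlay = subsidy × quantity = 14 × 4769/61 = 66766/61.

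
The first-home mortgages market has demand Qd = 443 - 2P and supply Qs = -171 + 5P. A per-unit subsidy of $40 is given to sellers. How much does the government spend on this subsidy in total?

Government cost = 90920/7

Pre-subsidy: 443 - 2P = -171 + 5P gives P* = 614/7, Q* = 1873/7.
With the subsidy, sellers receive Ps = Pb + 40 for each unit, where Pb is the price buyers pay.
Supply in terms of Pb becomes Qs = -171 + 5(Pb + 40) = 29 + 5Pb. Setting this equal to demand: 443 - 2Pb = 29 + 5Pb, so Pb = 414/7.
Sellers receive Ps = 414/7 + 40 = 694/7; Q' = 443 − 2·(414/7) = 2273/7.
Government outlay = subsidy × quantity = 40 × 2273/7 = 90920/7.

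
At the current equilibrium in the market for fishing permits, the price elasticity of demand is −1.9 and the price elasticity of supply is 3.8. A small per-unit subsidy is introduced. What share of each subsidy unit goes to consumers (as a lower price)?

For a small subsidy around the equilibrium, the benefit split depends on the relative slopes, which at a point are proportional to the elasticities.
Buyer share = εs/(εs + |εd|) = 3.8/(3.8 + 1.9) = 2/3; seller share = |εd|/(εs + |εd|) = 1/3.

Consumer share = 2/3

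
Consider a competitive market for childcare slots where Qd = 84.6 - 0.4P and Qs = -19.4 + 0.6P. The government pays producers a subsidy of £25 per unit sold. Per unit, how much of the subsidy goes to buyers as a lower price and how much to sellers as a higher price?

Buyers gain £15 per unit; sellers gain £10 per unit

Pre-subsidy: 84.6 - 0.4P = -19.4 + 0.6P gives P* = 104, Q* = 43.
With the subsidy, sellers receive Ps = Pb + 25 for each unit, where Pb is the price buyers pay.
Supply in terms of Pb becomes Qs = -19.4 + 0.6(Pb + 25) = -4.4 + 0.6Pb. Setting this equal to demand: 84.6 - 0.4Pb = -4.4 + 0.6Pb, so Pb = 89.
Sellers receive Ps = 89 + 25 = 114; Q' = 84.6 − 0.4·89 = 49.
Buyers' price falls by P* − Pb = 104 − 89 = 15; sellers' price rises by Ps − P* = 114 − 104 = 10.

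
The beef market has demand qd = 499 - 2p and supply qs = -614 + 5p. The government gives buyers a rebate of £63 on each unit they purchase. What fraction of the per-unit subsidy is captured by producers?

Producer share = 2/7

Pre-subsidy: 499 - 2p = -614 + 5p gives p* = 159, q* = 181.
With the rebate, buyers effectively pay pb = ps − 63, where ps is the price sellers receive.
Demand in terms of ps becomes qd = 499 − 2(ps − 63) = 625 - 2ps. Setting this equal to supply: 625 - 2ps = -614 + 5ps, so ps = 177.
Buyers pay pb = 177 − 63 = 114; q' = -614 + 5·177 = 271.
Buyers' price falls by p* − pb = 159 − 114 = 45; sellers' price rises by ps − p* = 177 − 159 = 18.
So producers capture 18/63 = 2/7 of each unit of subsidy.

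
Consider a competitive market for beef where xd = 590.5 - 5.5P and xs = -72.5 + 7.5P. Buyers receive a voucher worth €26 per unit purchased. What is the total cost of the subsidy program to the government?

Pre-subsidy: 590.5 - 5.5P = -72.5 + 7.5P gives P* = 51, x* = 310.
With the rebate, buyers effectively pay Pb = Ps − 26, where Ps is the price sellers receive.
Demand in terms of Ps becomes xd = 590.5 − 5.5(Ps − 26) = 733.5 - 5.5Ps. Setting this equal to supply: 733.5 - 5.5Ps = -72.5 + 7.5Ps, so Ps = 62.
Buyers pay Pb = 62 − 26 = 36; x' = -72.5 + 7.5·62 = 392.5.
Government outlay = subsidy × quantity = 26 × 392.5 = 10205.

Government cost = €10205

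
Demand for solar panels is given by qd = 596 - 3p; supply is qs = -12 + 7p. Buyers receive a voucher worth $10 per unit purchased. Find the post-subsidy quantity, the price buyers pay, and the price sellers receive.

Pre-subsidy: 596 - 3p = -12 + 7p gives p* = 60.8, q* = 413.6.
With the rebate, buyers effectively pay pb = ps − 10, where ps is the price sellers receive.
Demand in terms of ps becomes qd = 596 − 3(ps − 10) = 626 - 3ps. Setting this equal to supply: 626 - 3ps = -12 + 7ps, so ps = 63.8.
Buyers pay pb = 63.8 − 10 = 53.8; q' = -12 + 7·63.8 = 434.6.

q' = 434.6; buyers pay $53.8; sellers receive $63.8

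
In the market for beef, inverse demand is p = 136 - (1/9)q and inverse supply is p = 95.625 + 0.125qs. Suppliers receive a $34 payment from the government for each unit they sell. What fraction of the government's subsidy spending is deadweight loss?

DWL / government spending = 8/35

Pre-subsidy: 136 - (1/9)q = 95.625 + 0.125q gives q* = 171 and p* = 117.
With the subsidy, sellers receive ps = pb + 34 for each unit, where pb is the price buyers pay.
On the curves, pb = 136 - (1/9)q and ps = 95.625 + 0.125q; the wedge ps − pb = 34 gives 95.625 + 0.125q − (136 - (1/9)q) = 34, so q' = 315.
Then pb = 136 − (1/9)·315 = 101 and ps = 95.625 + 0.125·315 = 135.
ΔCS = ½(171 + 315)(117 − 101) = 3888; ΔPS = ½(171 + 315)(135 − 117) = 4374.
Government spending = 34 × 315 = 10710.
DWL = ½ × 34 × (315 − 171) = 2448; fraction = 2448 / 10710 = 8/35.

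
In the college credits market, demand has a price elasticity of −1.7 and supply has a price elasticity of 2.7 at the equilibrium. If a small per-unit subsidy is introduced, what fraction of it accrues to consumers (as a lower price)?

Consumer share = 27/44

For a small subsidy around the equilibrium, the benefit split depends on the relative slopes, which at a point are proportional to the elasticities.
Buyer share = εs/(εs + |εd|) = 2.7/(2.7 + 1.7) = 27/44; seller share = |εd|/(εs + |εd|) = 17/44.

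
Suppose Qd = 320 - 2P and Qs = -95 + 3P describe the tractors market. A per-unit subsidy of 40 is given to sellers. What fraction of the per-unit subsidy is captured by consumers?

Pre-subsidy: 320 - 2P = -95 + 3P gives P* = 83, Q* = 154.
With the subsidy, sellers receive Ps = Pb + 40 for each unit, where Pb is the price buyers pay.
Supply in terms of Pb becomes Qs = -95 + 3(Pb + 40) = 25 + 3Pb. Setting this equal to demand: 320 - 2Pb = 25 + 3Pb, so Pb = 59.
Sellers receive Ps = 59 + 40 = 99; Q' = 320 − 2·59 = 202.
Buyers' price falls by P* − Pb = 83 − 59 = 24; sellers' price rises by Ps − P* = 99 − 83 = 16.
So consumers capture 24/40 = 0.6 of each unit of subsidy.

Consumer share = 0.6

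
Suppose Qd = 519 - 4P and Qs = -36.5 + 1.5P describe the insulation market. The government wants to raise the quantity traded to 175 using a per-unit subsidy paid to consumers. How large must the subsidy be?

At Q = 175, invert demand for the buyer price: Pb = (519 − 175)/4 = 86; invert supply for the seller price: Ps = (175 − (-36.5))/1.5 = 141.
The subsidy must fill the gap: s = Ps − Pb = 141 − 86 = 55.

Required subsidy s = 55 per unit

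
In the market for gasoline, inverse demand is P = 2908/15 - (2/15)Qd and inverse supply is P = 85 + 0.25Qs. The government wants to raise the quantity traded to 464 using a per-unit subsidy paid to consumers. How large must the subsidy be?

At Q = 464, from the demand curve buyers pay Pb = 2908/15 − (2/15)·464 = 132; from the supply curve sellers need Ps = 85 + 0.25·464 = 201.
The subsidy must fill the gap: s = Ps − Pb = 201 − 132 = 69.

Required subsidy s = 69 per unit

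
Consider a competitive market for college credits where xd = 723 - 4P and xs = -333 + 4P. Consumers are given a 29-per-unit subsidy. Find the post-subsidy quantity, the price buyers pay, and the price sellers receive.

Pre-subsidy: 723 - 4P = -333 + 4P gives P* = 132, x* = 195.
With the rebate, buyers effectively pay Pb = Ps − 29, where Ps is the price sellers receive.
Demand in terms of Ps becomes xd = 723 − 4(Ps − 29) = 839 - 4Ps. Setting this equal to supply: 839 - 4Ps = -333 + 4Ps, so Ps = 146.5.
Buyers pay Pb = 146.5 − 29 = 117.5; x' = -333 + 4·146.5 = 253.

x' = 253; buyers pay 117.5; sellers receive 146.5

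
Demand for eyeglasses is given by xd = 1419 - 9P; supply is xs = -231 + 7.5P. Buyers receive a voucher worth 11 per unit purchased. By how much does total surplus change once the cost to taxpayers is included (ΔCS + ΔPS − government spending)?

Net change in total surplus = -247.5

Pre-subsidy: 1419 - 9P = -231 + 7.5P gives P* = 100, x* = 519.
With the rebate, buyers effectively pay Pb = Ps − 11, where Ps is the price sellers receive.
Demand in terms of Ps becomes xd = 1419 − 9(Ps − 11) = 1518 - 9Ps. Setting this equal to supply: 1518 - 9Ps = -231 + 7.5Ps, so Ps = 106.
Buyers pay Pb = 106 − 11 = 95; x' = -231 + 7.5·106 = 564.
ΔCS = ½(519 + 564)(100 − 95) = 2707.5; ΔPS = ½(519 + 564)(106 − 100) = 3249.
Government spending = 11 × 564 = 6204.
Net change = 2707.5 + 3249 − 6204 = -247.5. The loss equals the DWL triangle ½·11·45.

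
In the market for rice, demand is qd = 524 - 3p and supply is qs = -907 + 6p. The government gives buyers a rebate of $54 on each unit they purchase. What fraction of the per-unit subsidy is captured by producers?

Pre-subsidy: 524 - 3p = -907 + 6p gives p* = 159, q* = 47.
With the rebate, buyers effectively pay pb = ps − 54, where ps is the price sellers receive.
Demand in terms of ps becomes qd = 524 − 3(ps − 54) = 686 - 3ps. Setting this equal to supply: 686 - 3ps = -907 + 6ps, so ps = 177.
Buyers pay pb = 177 − 54 = 123; q' = -907 + 6·177 = 155.
Buyers' price falls by p* − pb = 159 − 123 = 36; sellers' price rises by ps − p* = 177 − 159 = 18.
So producers capture 18/54 = 1/3 of each unit of subsidy.

Producer share = 1/3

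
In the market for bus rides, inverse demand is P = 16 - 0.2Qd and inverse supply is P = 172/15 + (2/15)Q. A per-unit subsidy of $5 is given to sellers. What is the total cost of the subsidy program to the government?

Government cost = $143

Pre-subsidy: 16 - 0.2Q = 172/15 + (2/15)Q gives Q* = 13.6 and P* = 13.28.
With the subsidy, sellers receive Ps = Pb + 5 for each unit, where Pb is the price buyers pay.
On the curves, Pb = 16 - 0.2Q and Ps = 172/15 + (2/15)Q; the wedge Ps − Pb = 5 gives 172/15 + (2/15)Q − (16 - 0.2Q) = 5, so Q' = 28.6.
Then Pb = 16 − 0.2·28.6 = 10.28 and Ps = 172/15 + (2/15)·28.6 = 15.28.
Government outlay = subsidy × quantity = 5 × 28.6 = 143.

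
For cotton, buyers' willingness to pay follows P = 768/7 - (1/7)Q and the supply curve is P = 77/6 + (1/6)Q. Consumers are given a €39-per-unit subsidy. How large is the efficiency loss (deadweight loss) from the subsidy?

Deadweight loss = €2457

Pre-subsidy: 768/7 - (1/7)Q = 77/6 + (1/6)Q gives Q* = 313 and P* = 65.
With the rebate, buyers effectively pay Pb = Ps − 39, where Ps is the price sellers receive.
On the curves, Pb = 768/7 - (1/7)Q and Ps = 77/6 + (1/6)Q; the wedge Ps − Pb = 39 gives 77/6 + (1/6)Q − (768/7 - (1/7)Q) = 39, so Q' = 439.
Then Pb = 768/7 − (1/7)·439 = 47 and Ps = 77/6 + (1/6)·439 = 86.
The subsidy expands output by 439 − 313 = 126 past the efficient level; on those units the gap between marginal cost and willingness to pay runs from 0 up to 39.
DWL = ½ × 39 × 126 = 2457.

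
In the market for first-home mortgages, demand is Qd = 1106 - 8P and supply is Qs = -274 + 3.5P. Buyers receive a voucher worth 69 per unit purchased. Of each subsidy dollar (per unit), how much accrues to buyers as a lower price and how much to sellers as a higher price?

Buyers gain 21 per unit; sellers gain 48 per unit

Pre-subsidy: 1106 - 8P = -274 + 3.5P gives P* = 120, Q* = 146.
With the rebate, buyers effectively pay Pb = Ps − 69, where Ps is the price sellers receive.
Demand in terms of Ps becomes Qd = 1106 − 8(Ps − 69) = 1658 - 8Ps. Setting this equal to supply: 1658 - 8Ps = -274 + 3.5Ps, so Ps = 168.
Buyers pay Pb = 168 − 69 = 99; Q' = -274 + 3.5·168 = 314.
Buyers' price falls by P* − Pb = 120 − 99 = 21; sellers' price rises by Ps − P* = 168 − 120 = 48.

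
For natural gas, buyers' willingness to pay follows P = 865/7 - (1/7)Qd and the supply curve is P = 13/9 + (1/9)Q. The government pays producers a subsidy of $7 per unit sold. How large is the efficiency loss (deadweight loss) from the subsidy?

Pre-subsidy: 865/7 - (1/7)Q = 13/9 + (1/9)Q gives Q* = 480.875 and P* = 54.875.
With the subsidy, sellers receive Ps = Pb + 7 for each unit, where Pb is the price buyers pay.
On the curves, Pb = 865/7 - (1/7)Q and Ps = 13/9 + (1/9)Q; the wedge Ps − Pb = 7 gives 13/9 + (1/9)Q − (865/7 - (1/7)Q) = 7, so Q' = 508.4375.
Then Pb = 865/7 − (1/7)·508.4375 = 50.9375 and Ps = 13/9 + (1/9)·508.4375 = 57.9375.
The subsidy expands output by 508.4375 − 480.875 = 27.5625 past the efficient level; on those units the gap between marginal cost and willingness to pay runs from 0 up to 7.
DWL = ½ × 7 × 27.5625 = 96.46875.

Deadweight loss = $96.46875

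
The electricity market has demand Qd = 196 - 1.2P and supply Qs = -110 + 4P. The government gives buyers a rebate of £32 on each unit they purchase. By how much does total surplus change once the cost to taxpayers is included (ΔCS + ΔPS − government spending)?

Pre-subsidy: 196 - 1.2P = -110 + 4P gives P* = 765/13, Q* = 1630/13.
With the rebate, buyers effectively pay Pb = Ps − 32, where Ps is the price sellers receive.
Demand in terms of Ps becomes Qd = 196 − 1.2(Ps − 32) = 234.4 - 1.2Ps. Setting this equal to supply: 234.4 - 1.2Ps = -110 + 4Ps, so Ps = 861/13.
Buyers pay Pb = 861/13 − 32 = 445/13; Q' = -110 + 4·(861/13) = 2014/13.
ΔCS = ½(1630/13 + 2014/13)(765/13 − 445/13) = 583040/169; ΔPS = ½(1630/13 + 2014/13)(861/13 − 765/13) = 174912/169.
Government spending = 32 × 2014/13 = 64448/13.
Net change = 583040/169 + 174912/169 − 64448/13 = -6144/13. The loss equals the DWL triangle ½·32·384/13.

Net change in total surplus = -6144/13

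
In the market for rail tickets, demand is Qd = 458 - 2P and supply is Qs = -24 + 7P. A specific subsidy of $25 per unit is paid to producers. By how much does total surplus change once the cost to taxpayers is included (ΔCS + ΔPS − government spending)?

Net change in total surplus = -4375/9

Pre-subsidy: 458 - 2P = -24 + 7P gives P* = 482/9, Q* = 3158/9.
With the subsidy, sellers receive Ps = Pb + 25 for each unit, where Pb is the price buyers pay.
Supply in terms of Pb becomes Qs = -24 + 7(Pb + 25) = 151 + 7Pb. Setting this equal to demand: 458 - 2Pb = 151 + 7Pb, so Pb = 307/9.
Sellers receive Ps = 307/9 + 25 = 532/9; Q' = 458 − 2·(307/9) = 3508/9.
ΔCS = ½(3158/9 + 3508/9)(482/9 − 307/9) = 194425/27; ΔPS = ½(3158/9 + 3508/9)(532/9 − 482/9) = 55550/27.
Government spending = 25 × 3508/9 = 87700/9.
Net change = 194425/27 + 55550/27 − 87700/9 = -4375/9. The loss equals the DWL triangle ½·25·350/9.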